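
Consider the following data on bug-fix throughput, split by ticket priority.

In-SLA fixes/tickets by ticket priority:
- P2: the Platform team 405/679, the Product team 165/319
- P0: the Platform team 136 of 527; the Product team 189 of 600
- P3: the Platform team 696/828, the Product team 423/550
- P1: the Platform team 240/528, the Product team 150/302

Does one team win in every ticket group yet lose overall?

No

P2: the Platform team 405/679 = 59.6%, the Product team 165/319 = 51.7% → the Platform team
P0: the Platform team 136/527 = 25.8%, the Product team 189/600 = 31.5% → the Product team
P3: the Platform team 696/828 = 84.1%, the Product team 423/550 = 76.9% → the Platform team
P1: the Platform team 240/528 = 45.5%, the Product team 150/302 = 49.7% → the Product team
Overall: the Platform team 1477/2562 = 57.7%, the Product team 927/1771 = 52.3% → the Platform team
Neither sweeps: the Platform team wins 2 of 4 groups, the Product team wins 2. The Platform team wins overall but not every group — no Simpson reversal.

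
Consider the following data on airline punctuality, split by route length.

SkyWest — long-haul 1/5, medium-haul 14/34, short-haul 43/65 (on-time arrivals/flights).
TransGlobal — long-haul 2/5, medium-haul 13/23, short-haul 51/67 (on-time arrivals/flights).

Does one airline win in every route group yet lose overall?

No

Long-haul: SkyWest 1/5 = 20.0%, TransGlobal 2/5 = 40.0% → TransGlobal
Medium-haul: SkyWest 14/34 = 41.2%, TransGlobal 13/23 = 56.5% → TransGlobal
Short-haul: SkyWest 43/65 = 66.2%, TransGlobal 51/67 = 76.1% → TransGlobal
Overall: SkyWest 58/104 = 55.8%, TransGlobal 66/95 = 69.5% → TransGlobal
TransGlobal wins overall and in every route group — no reversal.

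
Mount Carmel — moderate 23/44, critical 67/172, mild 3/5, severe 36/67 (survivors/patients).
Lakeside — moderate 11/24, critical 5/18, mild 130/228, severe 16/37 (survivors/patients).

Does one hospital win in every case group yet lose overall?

Moderate: Mount Carmel 23/44 = 52.3%, Lakeside 11/24 = 45.8% → Mount Carmel
Critical: Mount Carmel 67/172 = 39.0%, Lakeside 5/18 = 27.8% → Mount Carmel
Mild: Mount Carmel 3/5 = 60.0%, Lakeside 130/228 = 57.0% → Mount Carmel
Severe: Mount Carmel 36/67 = 53.7%, Lakeside 16/37 = 43.2% → Mount Carmel
Overall: Mount Carmel 129/288 = 44.8%, Lakeside 162/307 = 52.8% → Lakeside
Mount Carmel wins each case group but Lakeside wins overall — the comparison reverses. Mount Carmel's patients skew toward critical, which has a lower base rate.

Yes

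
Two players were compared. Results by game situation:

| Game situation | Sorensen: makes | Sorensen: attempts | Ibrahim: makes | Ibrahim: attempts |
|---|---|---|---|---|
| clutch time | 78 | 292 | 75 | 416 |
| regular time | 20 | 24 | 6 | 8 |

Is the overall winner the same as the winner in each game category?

Yes

Clutch time: Sorensen 78/292 = 26.7%, Ibrahim 75/416 = 18.0% → Sorensen
Regular time: Sorensen 20/24 = 83.3%, Ibrahim 6/8 = 75.0% → Sorensen
Overall: Sorensen 98/316 = 31.0%, Ibrahim 81/424 = 19.1% → Sorensen
Sorensen wins overall and in every game group — no reversal.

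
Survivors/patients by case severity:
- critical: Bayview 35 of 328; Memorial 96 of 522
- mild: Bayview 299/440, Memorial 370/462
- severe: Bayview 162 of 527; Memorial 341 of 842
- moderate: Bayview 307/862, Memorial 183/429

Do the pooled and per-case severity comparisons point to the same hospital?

Yes

Critical: Bayview 35/328 = 10.7%, Memorial 96/522 = 18.4% → Memorial
Mild: Bayview 299/440 = 68.0%, Memorial 370/462 = 80.1% → Memorial
Severe: Bayview 162/527 = 30.7%, Memorial 341/842 = 40.5% → Memorial
Moderate: Bayview 307/862 = 35.6%, Memorial 183/429 = 42.7% → Memorial
Overall: Bayview 803/2157 = 37.2%, Memorial 990/2255 = 43.9% → Memorial
Memorial wins overall and in every case group — no reversal.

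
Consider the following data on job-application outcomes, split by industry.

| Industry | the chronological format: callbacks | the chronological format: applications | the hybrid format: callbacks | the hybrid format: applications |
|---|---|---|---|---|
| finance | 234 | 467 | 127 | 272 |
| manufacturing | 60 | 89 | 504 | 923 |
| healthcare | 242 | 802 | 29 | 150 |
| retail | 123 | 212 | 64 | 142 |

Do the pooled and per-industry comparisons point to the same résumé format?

Finance: the chronological format 234/467 = 50.1%, the hybrid format 127/272 = 46.7% → the chronological format
Manufacturing: the chronological format 60/89 = 67.4%, the hybrid format 504/923 = 54.6% → the chronological format
Healthcare: the chronological format 242/802 = 30.2%, the hybrid format 29/150 = 19.3% → the chronological format
Retail: the chronological format 123/212 = 58.0%, the hybrid format 64/142 = 45.1% → the chronological format
Overall: the chronological format 659/1570 = 42.0%, the hybrid format 724/1487 = 48.7% → the hybrid format
The chronological format wins each industry group but the hybrid format wins overall — the comparison reverses. The chronological format's applications skew toward healthcare, which has a lower base rate.

No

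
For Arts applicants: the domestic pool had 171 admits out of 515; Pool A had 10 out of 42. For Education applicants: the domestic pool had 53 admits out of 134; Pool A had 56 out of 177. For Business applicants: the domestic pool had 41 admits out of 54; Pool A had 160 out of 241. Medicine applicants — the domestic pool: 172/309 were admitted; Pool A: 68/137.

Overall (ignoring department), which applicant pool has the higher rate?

Arts: the domestic pool 171/515 = 33.2%, Pool A 10/42 = 23.8% → the domestic pool
Education: the domestic pool 53/134 = 39.6%, Pool A 56/177 = 31.6% → the domestic pool
Business: the domestic pool 41/54 = 75.9%, Pool A 160/241 = 66.4% → the domestic pool
Medicine: the domestic pool 172/309 = 55.7%, Pool A 68/137 = 49.6% → the domestic pool
Overall: the domestic pool 437/1012 = 43.2%, Pool A 294/597 = 49.2% → Pool A
(The domestic pool wins every department group but Pool A wins overall — the domestic pool's applicants skew toward the low-rate Arts group.)

Pool A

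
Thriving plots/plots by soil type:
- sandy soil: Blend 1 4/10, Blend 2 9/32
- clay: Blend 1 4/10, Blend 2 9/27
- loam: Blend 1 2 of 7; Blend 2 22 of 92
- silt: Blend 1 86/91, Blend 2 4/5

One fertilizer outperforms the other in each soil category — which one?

Blend 1

Sandy soil: Blend 1 4/10 = 40.0%, Blend 2 9/32 = 28.1% → Blend 1
Clay: Blend 1 4/10 = 40.0%, Blend 2 9/27 = 33.3% → Blend 1
Loam: Blend 1 2/7 = 28.6%, Blend 2 22/92 = 23.9% → Blend 1
Silt: Blend 1 86/91 = 94.5%, Blend 2 4/5 = 80.0% → Blend 1
Blend 1 has the higher rate in all 4 groups.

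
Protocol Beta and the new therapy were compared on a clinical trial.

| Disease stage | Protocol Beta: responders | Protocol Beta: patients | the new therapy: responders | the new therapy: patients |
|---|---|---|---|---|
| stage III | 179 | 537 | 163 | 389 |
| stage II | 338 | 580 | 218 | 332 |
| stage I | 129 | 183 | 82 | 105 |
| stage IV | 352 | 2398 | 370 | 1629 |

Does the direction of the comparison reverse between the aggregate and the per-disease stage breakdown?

Stage III: Protocol Beta 179/537 = 33.3%, the new therapy 163/389 = 41.9% → the new therapy
Stage II: Protocol Beta 338/580 = 58.3%, the new therapy 218/332 = 65.7% → the new therapy
Stage I: Protocol Beta 129/183 = 70.5%, the new therapy 82/105 = 78.1% → the new therapy
Stage IV: Protocol Beta 352/2398 = 14.7%, the new therapy 370/1629 = 22.7% → the new therapy
Overall: Protocol Beta 998/3698 = 27.0%, the new therapy 833/2455 = 33.9% → the new therapy
The new therapy wins overall and in every disease group — no reversal.

No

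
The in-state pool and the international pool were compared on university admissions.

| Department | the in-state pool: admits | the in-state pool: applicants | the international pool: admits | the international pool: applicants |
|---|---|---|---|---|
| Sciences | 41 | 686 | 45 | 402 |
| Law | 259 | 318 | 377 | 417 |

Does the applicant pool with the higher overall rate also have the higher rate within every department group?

Sciences: the in-state pool 41/686 = 6.0%, the international pool 45/402 = 11.2% → the international pool
Law: the in-state pool 259/318 = 81.4%, the international pool 377/417 = 90.4% → the international pool
Overall: the in-state pool 300/1004 = 29.9%, the international pool 422/819 = 51.5% → the international pool
The international pool wins overall and in every department group — no reversal.

Yes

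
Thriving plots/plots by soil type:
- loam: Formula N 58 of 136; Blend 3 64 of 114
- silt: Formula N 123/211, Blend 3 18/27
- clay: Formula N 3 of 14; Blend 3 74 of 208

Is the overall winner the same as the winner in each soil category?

No

Loam: Formula N 58/136 = 42.6%, Blend 3 64/114 = 56.1% → Blend 3
Silt: Formula N 123/211 = 58.3%, Blend 3 18/27 = 66.7% → Blend 3
Clay: Formula N 3/14 = 21.4%, Blend 3 74/208 = 35.6% → Blend 3
Overall: Formula N 184/361 = 51.0%, Blend 3 156/349 = 44.7% → Formula N
Blend 3 wins each soil group but Formula N wins overall — the comparison reverses. Blend 3's plots skew toward clay, which has a lower base rate.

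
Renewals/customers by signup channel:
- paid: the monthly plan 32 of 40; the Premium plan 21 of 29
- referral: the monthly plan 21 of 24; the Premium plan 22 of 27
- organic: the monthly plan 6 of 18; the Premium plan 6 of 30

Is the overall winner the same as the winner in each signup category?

Yes

Paid: the monthly plan 32/40 = 80.0%, the Premium plan 21/29 = 72.4% → the monthly plan
Referral: the monthly plan 21/24 = 87.5%, the Premium plan 22/27 = 81.5% → the monthly plan
Organic: the monthly plan 6/18 = 33.3%, the Premium plan 6/30 = 20.0% → the monthly plan
Overall: the monthly plan 59/82 = 72.0%, the Premium plan 49/86 = 57.0% → the monthly plan
The monthly plan wins overall and in every signup group — no reversal.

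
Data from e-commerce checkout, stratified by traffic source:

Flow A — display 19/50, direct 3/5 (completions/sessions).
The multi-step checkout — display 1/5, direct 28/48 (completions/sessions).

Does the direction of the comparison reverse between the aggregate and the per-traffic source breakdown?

Yes

Display: Flow A 19/50 = 38.0%, the multi-step checkout 1/5 = 20.0% → Flow A
Direct: Flow A 3/5 = 60.0%, the multi-step checkout 28/48 = 58.3% → Flow A
Overall: Flow A 22/55 = 40.0%, the multi-step checkout 29/53 = 54.7% → the multi-step checkout
Flow A wins each traffic group but the multi-step checkout wins overall — the comparison reverses. Flow A's sessions skew toward display, which has a lower base rate.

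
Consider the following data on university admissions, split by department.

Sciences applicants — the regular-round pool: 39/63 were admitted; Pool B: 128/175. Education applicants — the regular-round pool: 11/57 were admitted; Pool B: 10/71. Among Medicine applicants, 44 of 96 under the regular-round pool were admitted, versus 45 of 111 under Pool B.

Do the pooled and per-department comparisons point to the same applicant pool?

Sciences: the regular-round pool 39/63 = 61.9%, Pool B 128/175 = 73.1% → Pool B
Education: the regular-round pool 11/57 = 19.3%, Pool B 10/71 = 14.1% → the regular-round pool
Medicine: the regular-round pool 44/96 = 45.8%, Pool B 45/111 = 40.5% → the regular-round pool
Overall: the regular-round pool 94/216 = 43.5%, Pool B 183/357 = 51.3% → Pool B
Neither sweeps: the regular-round pool wins 2 of 3 groups, Pool B wins 1. Pool B wins overall but not every group — no Simpson reversal.

No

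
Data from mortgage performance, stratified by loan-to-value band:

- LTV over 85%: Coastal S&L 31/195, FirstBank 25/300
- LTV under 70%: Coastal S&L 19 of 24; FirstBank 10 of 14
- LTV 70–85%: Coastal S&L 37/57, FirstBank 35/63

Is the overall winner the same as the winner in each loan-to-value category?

Yes

LTV over 85%: Coastal S&L 31/195 = 15.9%, FirstBank 25/300 = 8.3% → Coastal S&L
LTV under 70%: Coastal S&L 19/24 = 79.2%, FirstBank 10/14 = 71.4% → Coastal S&L
LTV 70–85%: Coastal S&L 37/57 = 64.9%, FirstBank 35/63 = 55.6% → Coastal S&L
Overall: Coastal S&L 87/276 = 31.5%, FirstBank 70/377 = 18.6% → Coastal S&L
Coastal S&L wins overall and in every loan-to-value group — no reversal.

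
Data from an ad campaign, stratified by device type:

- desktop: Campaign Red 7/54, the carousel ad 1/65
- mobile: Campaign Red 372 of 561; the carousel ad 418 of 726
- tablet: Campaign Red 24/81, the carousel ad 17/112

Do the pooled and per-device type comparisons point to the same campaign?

Desktop: Campaign Red 7/54 = 13.0%, the carousel ad 1/65 = 1.5% → Campaign Red
Mobile: Campaign Red 372/561 = 66.3%, the carousel ad 418/726 = 57.6% → Campaign Red
Tablet: Campaign Red 24/81 = 29.6%, the carousel ad 17/112 = 15.2% → Campaign Red
Overall: Campaign Red 403/696 = 57.9%, the carousel ad 436/903 = 48.3% → Campaign Red
Campaign Red wins overall and in every device group — no reversal.

Yes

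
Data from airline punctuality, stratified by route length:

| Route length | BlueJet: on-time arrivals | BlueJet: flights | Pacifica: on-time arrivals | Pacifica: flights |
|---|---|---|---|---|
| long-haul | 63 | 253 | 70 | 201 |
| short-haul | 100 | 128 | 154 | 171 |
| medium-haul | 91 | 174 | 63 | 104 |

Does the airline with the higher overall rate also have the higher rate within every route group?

Long-haul: BlueJet 63/253 = 24.9%, Pacifica 70/201 = 34.8% → Pacifica
Short-haul: BlueJet 100/128 = 78.1%, Pacifica 154/171 = 90.1% → Pacifica
Medium-haul: BlueJet 91/174 = 52.3%, Pacifica 63/104 = 60.6% → Pacifica
Overall: BlueJet 254/555 = 45.8%, Pacifica 287/476 = 60.3% → Pacifica
Pacifica wins overall and in every route group — no reversal.

Yes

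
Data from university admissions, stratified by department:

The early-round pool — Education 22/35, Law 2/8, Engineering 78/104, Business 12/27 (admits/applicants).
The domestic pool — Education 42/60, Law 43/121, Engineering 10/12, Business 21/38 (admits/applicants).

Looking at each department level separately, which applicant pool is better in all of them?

the domestic pool

Education: the early-round pool 22/35 = 62.9%, the domestic pool 42/60 = 70.0% → the domestic pool
Law: the early-round pool 2/8 = 25.0%, the domestic pool 43/121 = 35.5% → the domestic pool
Engineering: the early-round pool 78/104 = 75.0%, the domestic pool 10/12 = 83.3% → the domestic pool
Business: the early-round pool 12/27 = 44.4%, the domestic pool 21/38 = 55.3% → the domestic pool
The domestic pool has the higher rate in all 4 groups.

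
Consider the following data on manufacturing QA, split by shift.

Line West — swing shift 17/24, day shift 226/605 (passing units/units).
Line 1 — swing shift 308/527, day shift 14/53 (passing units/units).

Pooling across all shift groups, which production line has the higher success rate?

Line 1

Swing shift: Line West 17/24 = 70.8%, Line 1 308/527 = 58.4% → Line West
Day shift: Line West 226/605 = 37.4%, Line 1 14/53 = 26.4% → Line West
Overall: Line West 243/629 = 38.6%, Line 1 322/580 = 55.5% → Line 1
(Line West wins every shift group but Line 1 wins overall — Line West's units skew toward the low-rate day shift group.)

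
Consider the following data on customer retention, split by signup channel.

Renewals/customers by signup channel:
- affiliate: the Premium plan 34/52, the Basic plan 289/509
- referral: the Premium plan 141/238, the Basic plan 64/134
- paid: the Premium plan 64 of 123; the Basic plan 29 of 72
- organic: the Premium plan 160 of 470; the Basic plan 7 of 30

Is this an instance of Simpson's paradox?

Yes

Affiliate: the Premium plan 34/52 = 65.4%, the Basic plan 289/509 = 56.8% → the Premium plan
Referral: the Premium plan 141/238 = 59.2%, the Basic plan 64/134 = 47.8% → the Premium plan
Paid: the Premium plan 64/123 = 52.0%, the Basic plan 29/72 = 40.3% → the Premium plan
Organic: the Premium plan 160/470 = 34.0%, the Basic plan 7/30 = 23.3% → the Premium plan
Overall: the Premium plan 399/883 = 45.2%, the Basic plan 389/745 = 52.2% → the Basic plan
The Premium plan wins each signup group but the Basic plan wins overall — the comparison reverses. The Premium plan's customers skew toward organic, which has a lower base rate.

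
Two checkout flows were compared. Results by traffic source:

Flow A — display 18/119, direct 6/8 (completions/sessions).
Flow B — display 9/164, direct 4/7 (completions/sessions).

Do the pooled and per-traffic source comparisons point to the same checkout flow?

Yes

Display: Flow A 18/119 = 15.1%, Flow B 9/164 = 5.5% → Flow A
Direct: Flow A 6/8 = 75.0%, Flow B 4/7 = 57.1% → Flow A
Overall: Flow A 24/127 = 18.9%, Flow B 13/171 = 7.6% → Flow A
Flow A wins overall and in every traffic group — no reversal.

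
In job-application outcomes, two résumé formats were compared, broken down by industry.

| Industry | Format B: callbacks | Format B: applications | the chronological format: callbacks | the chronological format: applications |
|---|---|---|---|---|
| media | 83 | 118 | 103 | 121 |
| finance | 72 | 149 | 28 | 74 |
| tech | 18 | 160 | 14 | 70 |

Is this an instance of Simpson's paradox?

No

Media: Format B 83/118 = 70.3%, the chronological format 103/121 = 85.1% → the chronological format
Finance: Format B 72/149 = 48.3%, the chronological format 28/74 = 37.8% → Format B
Tech: Format B 18/160 = 11.2%, the chronological format 14/70 = 20.0% → the chronological format
Overall: Format B 173/427 = 40.5%, the chronological format 145/265 = 54.7% → the chronological format
Neither sweeps: Format B wins 1 of 3 groups, the chronological format wins 2. The chronological format wins overall but not every group — no Simpson reversal.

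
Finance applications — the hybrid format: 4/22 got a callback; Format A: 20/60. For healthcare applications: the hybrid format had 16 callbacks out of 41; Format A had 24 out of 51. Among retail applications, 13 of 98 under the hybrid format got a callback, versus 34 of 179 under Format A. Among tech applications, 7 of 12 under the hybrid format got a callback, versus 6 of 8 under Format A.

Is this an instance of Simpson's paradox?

Finance: the hybrid format 4/22 = 18.2%, Format A 20/60 = 33.3% → Format A
Healthcare: the hybrid format 16/41 = 39.0%, Format A 24/51 = 47.1% → Format A
Retail: the hybrid format 13/98 = 13.3%, Format A 34/179 = 19.0% → Format A
Tech: the hybrid format 7/12 = 58.3%, Format A 6/8 = 75.0% → Format A
Overall: the hybrid format 40/173 = 23.1%, Format A 84/298 = 28.2% → Format A
Format A wins overall and in every industry group — no reversal.

No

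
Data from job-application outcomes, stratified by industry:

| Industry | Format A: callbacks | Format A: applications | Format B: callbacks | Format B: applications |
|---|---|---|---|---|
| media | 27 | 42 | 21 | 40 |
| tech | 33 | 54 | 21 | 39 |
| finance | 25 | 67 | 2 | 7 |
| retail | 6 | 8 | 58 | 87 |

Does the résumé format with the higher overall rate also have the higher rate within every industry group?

Media: Format A 27/42 = 64.3%, Format B 21/40 = 52.5% → Format A
Tech: Format A 33/54 = 61.1%, Format B 21/39 = 53.8% → Format A
Finance: Format A 25/67 = 37.3%, Format B 2/7 = 28.6% → Format A
Retail: Format A 6/8 = 75.0%, Format B 58/87 = 66.7% → Format A
Overall: Format A 91/171 = 53.2%, Format B 102/173 = 59.0% → Format B
Format A wins each industry group but Format B wins overall — the comparison reverses. Format A's applications skew toward finance, which has a lower base rate.

No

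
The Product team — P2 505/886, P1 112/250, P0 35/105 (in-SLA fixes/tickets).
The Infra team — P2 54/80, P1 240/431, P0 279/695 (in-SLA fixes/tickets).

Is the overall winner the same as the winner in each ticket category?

No

P2: the Product team 505/886 = 57.0%, the Infra team 54/80 = 67.5% → the Infra team
P1: the Product team 112/250 = 44.8%, the Infra team 240/431 = 55.7% → the Infra team
P0: the Product team 35/105 = 33.3%, the Infra team 279/695 = 40.1% → the Infra team
Overall: the Product team 652/1241 = 52.5%, the Infra team 573/1206 = 47.5% → the Product team
The Infra team wins each ticket group but the Product team wins overall — the comparison reverses. The Infra team's tickets skew toward P0, which has a lower base rate.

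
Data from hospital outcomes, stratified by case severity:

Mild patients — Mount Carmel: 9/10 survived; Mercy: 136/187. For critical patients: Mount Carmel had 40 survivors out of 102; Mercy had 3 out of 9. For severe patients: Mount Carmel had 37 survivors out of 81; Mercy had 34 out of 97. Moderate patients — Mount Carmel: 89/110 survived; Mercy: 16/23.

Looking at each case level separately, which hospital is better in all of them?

Mount Carmel

Mild: Mount Carmel 9/10 = 90.0%, Mercy 136/187 = 72.7% → Mount Carmel
Critical: Mount Carmel 40/102 = 39.2%, Mercy 3/9 = 33.3% → Mount Carmel
Severe: Mount Carmel 37/81 = 45.7%, Mercy 34/97 = 35.1% → Mount Carmel
Moderate: Mount Carmel 89/110 = 80.9%, Mercy 16/23 = 69.6% → Mount Carmel
Mount Carmel has the higher rate in all 4 groups.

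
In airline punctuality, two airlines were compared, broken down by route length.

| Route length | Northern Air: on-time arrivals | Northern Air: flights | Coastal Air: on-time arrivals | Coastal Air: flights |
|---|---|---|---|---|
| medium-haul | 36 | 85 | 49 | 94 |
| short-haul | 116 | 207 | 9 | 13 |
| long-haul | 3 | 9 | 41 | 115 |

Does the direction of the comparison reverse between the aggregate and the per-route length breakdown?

Yes

Medium-haul: Northern Air 36/85 = 42.4%, Coastal Air 49/94 = 52.1% → Coastal Air
Short-haul: Northern Air 116/207 = 56.0%, Coastal Air 9/13 = 69.2% → Coastal Air
Long-haul: Northern Air 3/9 = 33.3%, Coastal Air 41/115 = 35.7% → Coastal Air
Overall: Northern Air 155/301 = 51.5%, Coastal Air 99/222 = 44.6% → Northern Air
Coastal Air wins each route group but Northern Air wins overall — the comparison reverses. Coastal Air's flights skew toward long-haul, which has a lower base rate.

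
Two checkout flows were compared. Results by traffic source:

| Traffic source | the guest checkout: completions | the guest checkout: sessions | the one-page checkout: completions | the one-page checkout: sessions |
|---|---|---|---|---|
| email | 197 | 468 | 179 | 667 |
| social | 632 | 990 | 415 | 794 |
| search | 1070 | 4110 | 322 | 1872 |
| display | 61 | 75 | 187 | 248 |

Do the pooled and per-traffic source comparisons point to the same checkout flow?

Yes

Email: the guest checkout 197/468 = 42.1%, the one-page checkout 179/667 = 26.8% → the guest checkout
Social: the guest checkout 632/990 = 63.8%, the one-page checkout 415/794 = 52.3% → the guest checkout
Search: the guest checkout 1070/4110 = 26.0%, the one-page checkout 322/1872 = 17.2% → the guest checkout
Display: the guest checkout 61/75 = 81.3%, the one-page checkout 187/248 = 75.4% → the guest checkout
Overall: the guest checkout 1960/5643 = 34.7%, the one-page checkout 1103/3581 = 30.8% → the guest checkout
The guest checkout wins overall and in every traffic group — no reversal.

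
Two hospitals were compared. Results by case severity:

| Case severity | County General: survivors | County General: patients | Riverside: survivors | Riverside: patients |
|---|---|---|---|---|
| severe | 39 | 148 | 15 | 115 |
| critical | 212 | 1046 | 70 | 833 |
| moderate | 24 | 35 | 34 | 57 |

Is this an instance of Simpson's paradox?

Severe: County General 39/148 = 26.4%, Riverside 15/115 = 13.0% → County General
Critical: County General 212/1046 = 20.3%, Riverside 70/833 = 8.4% → County General
Moderate: County General 24/35 = 68.6%, Riverside 34/57 = 59.6% → County General
Overall: County General 275/1229 = 22.4%, Riverside 119/1005 = 11.8% → County General
County General wins overall and in every case group — no reversal.

No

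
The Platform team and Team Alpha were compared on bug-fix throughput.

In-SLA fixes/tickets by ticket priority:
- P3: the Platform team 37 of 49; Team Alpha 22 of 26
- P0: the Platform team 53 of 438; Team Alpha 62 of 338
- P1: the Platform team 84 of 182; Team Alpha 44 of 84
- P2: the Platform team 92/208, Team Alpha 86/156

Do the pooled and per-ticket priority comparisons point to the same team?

Yes

P3: the Platform team 37/49 = 75.5%, Team Alpha 22/26 = 84.6% → Team Alpha
P0: the Platform team 53/438 = 12.1%, Team Alpha 62/338 = 18.3% → Team Alpha
P1: the Platform team 84/182 = 46.2%, Team Alpha 44/84 = 52.4% → Team Alpha
P2: the Platform team 92/208 = 44.2%, Team Alpha 86/156 = 55.1% → Team Alpha
Overall: the Platform team 266/877 = 30.3%, Team Alpha 214/604 = 35.4% → Team Alpha
Team Alpha wins overall and in every ticket group — no reversal.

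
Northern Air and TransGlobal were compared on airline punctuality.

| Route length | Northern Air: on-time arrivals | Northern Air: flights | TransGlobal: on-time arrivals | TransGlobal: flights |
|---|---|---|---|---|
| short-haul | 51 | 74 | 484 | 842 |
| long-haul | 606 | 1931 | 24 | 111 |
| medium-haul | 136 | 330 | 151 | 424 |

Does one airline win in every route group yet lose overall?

Yes

Short-haul: Northern Air 51/74 = 68.9%, TransGlobal 484/842 = 57.5% → Northern Air
Long-haul: Northern Air 606/1931 = 31.4%, TransGlobal 24/111 = 21.6% → Northern Air
Medium-haul: Northern Air 136/330 = 41.2%, TransGlobal 151/424 = 35.6% → Northern Air
Overall: Northern Air 793/2335 = 34.0%, TransGlobal 659/1377 = 47.9% → TransGlobal
Northern Air wins each route group but TransGlobal wins overall — the comparison reverses. Northern Air's flights skew toward long-haul, which has a lower base rate.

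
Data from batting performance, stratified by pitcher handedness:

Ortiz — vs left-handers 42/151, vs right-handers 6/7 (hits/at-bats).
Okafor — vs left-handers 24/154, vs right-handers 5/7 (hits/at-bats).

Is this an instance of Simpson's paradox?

No

Vs left-handers: Ortiz 42/151 = 27.8%, Okafor 24/154 = 15.6% → Ortiz
Vs right-handers: Ortiz 6/7 = 85.7%, Okafor 5/7 = 71.4% → Ortiz
Overall: Ortiz 48/158 = 30.4%, Okafor 29/161 = 18.0% → Ortiz
Ortiz wins overall and in every pitcher group — no reversal.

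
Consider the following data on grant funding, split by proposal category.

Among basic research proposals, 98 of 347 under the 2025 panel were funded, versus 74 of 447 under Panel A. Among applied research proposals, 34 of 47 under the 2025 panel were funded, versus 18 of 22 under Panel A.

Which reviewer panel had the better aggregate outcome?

the 2025 panel

Basic research: the 2025 panel 98/347 = 28.2%, Panel A 74/447 = 16.6% → the 2025 panel
Applied research: the 2025 panel 34/47 = 72.3%, Panel A 18/22 = 81.8% → Panel A
Overall: the 2025 panel 132/394 = 33.5%, Panel A 92/469 = 19.6% → the 2025 panel
(Neither sweeps every proposal group, but the 2025 panel has the higher pooled rate.)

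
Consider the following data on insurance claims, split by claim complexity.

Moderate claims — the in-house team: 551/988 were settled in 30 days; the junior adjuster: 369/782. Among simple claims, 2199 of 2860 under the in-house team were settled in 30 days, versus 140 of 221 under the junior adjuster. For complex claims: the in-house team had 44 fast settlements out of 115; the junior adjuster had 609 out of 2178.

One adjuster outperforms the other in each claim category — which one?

Moderate: the in-house team 551/988 = 55.8%, the junior adjuster 369/782 = 47.2% → the in-house team
Simple: the in-house team 2199/2860 = 76.9%, the junior adjuster 140/221 = 63.3% → the in-house team
Complex: the in-house team 44/115 = 38.3%, the junior adjuster 609/2178 = 28.0% → the in-house team
The in-house team has the higher rate in all 3 groups.

the in-house team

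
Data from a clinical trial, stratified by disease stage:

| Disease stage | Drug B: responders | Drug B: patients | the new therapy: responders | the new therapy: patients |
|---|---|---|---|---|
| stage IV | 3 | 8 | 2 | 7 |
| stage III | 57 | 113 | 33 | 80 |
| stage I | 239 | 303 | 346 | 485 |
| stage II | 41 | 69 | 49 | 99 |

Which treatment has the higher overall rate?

Stage IV: Drug B 3/8 = 37.5%, the new therapy 2/7 = 28.6% → Drug B
Stage III: Drug B 57/113 = 50.4%, the new therapy 33/80 = 41.2% → Drug B
Stage I: Drug B 239/303 = 78.9%, the new therapy 346/485 = 71.3% → Drug B
Stage II: Drug B 41/69 = 59.4%, the new therapy 49/99 = 49.5% → Drug B
Overall: Drug B 340/493 = 69.0%, the new therapy 430/671 = 64.1% → Drug B

Drug B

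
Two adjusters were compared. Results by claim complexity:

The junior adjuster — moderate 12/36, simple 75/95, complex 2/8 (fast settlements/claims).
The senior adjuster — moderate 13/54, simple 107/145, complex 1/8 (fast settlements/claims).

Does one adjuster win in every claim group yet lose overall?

No

Moderate: the junior adjuster 12/36 = 33.3%, the senior adjuster 13/54 = 24.1% → the junior adjuster
Simple: the junior adjuster 75/95 = 78.9%, the senior adjuster 107/145 = 73.8% → the junior adjuster
Complex: the junior adjuster 2/8 = 25.0%, the senior adjuster 1/8 = 12.5% → the junior adjuster
Overall: the junior adjuster 89/139 = 64.0%, the senior adjuster 121/207 = 58.5% → the junior adjuster
The junior adjuster wins overall and in every claim group — no reversal.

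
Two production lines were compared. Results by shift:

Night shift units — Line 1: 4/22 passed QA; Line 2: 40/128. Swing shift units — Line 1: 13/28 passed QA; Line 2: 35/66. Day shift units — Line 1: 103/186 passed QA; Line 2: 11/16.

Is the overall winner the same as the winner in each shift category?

Night shift: Line 1 4/22 = 18.2%, Line 2 40/128 = 31.2% → Line 2
Swing shift: Line 1 13/28 = 46.4%, Line 2 35/66 = 53.0% → Line 2
Day shift: Line 1 103/186 = 55.4%, Line 2 11/16 = 68.8% → Line 2
Overall: Line 1 120/236 = 50.8%, Line 2 86/210 = 41.0% → Line 1
Line 2 wins each shift group but Line 1 wins overall — the comparison reverses. Line 2's units skew toward night shift, which has a lower base rate.

No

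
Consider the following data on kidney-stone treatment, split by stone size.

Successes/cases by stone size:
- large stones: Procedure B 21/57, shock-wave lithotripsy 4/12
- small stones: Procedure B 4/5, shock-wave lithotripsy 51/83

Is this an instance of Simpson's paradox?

Yes

Large stones: Procedure B 21/57 = 36.8%, shock-wave lithotripsy 4/12 = 33.3% → Procedure B
Small stones: Procedure B 4/5 = 80.0%, shock-wave lithotripsy 51/83 = 61.4% → Procedure B
Overall: Procedure B 25/62 = 40.3%, shock-wave lithotripsy 55/95 = 57.9% → shock-wave lithotripsy
Procedure B wins each stone group but shock-wave lithotripsy wins overall — the comparison reverses. Procedure B's cases skew toward large stones, which has a lower base rate.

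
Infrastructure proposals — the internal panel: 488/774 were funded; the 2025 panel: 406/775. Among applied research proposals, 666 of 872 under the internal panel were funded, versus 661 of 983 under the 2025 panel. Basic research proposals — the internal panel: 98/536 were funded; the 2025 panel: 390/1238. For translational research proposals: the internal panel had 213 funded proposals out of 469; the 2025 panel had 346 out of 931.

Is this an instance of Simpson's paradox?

Infrastructure: the internal panel 488/774 = 63.0%, the 2025 panel 406/775 = 52.4% → the internal panel
Applied research: the internal panel 666/872 = 76.4%, the 2025 panel 661/983 = 67.2% → the internal panel
Basic research: the internal panel 98/536 = 18.3%, the 2025 panel 390/1238 = 31.5% → the 2025 panel
Translational research: the internal panel 213/469 = 45.4%, the 2025 panel 346/931 = 37.2% → the internal panel
Overall: the internal panel 1465/2651 = 55.3%, the 2025 panel 1803/3927 = 45.9% → the internal panel
Neither sweeps: the internal panel wins 3 of 4 groups, the 2025 panel wins 1. The internal panel wins overall but not every group — no Simpson reversal.

No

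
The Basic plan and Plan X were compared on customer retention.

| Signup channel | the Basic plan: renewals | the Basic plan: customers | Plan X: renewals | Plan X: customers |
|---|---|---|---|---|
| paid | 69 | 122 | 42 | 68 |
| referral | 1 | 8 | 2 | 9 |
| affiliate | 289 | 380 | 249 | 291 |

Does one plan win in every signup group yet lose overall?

Paid: the Basic plan 69/122 = 56.6%, Plan X 42/68 = 61.8% → Plan X
Referral: the Basic plan 1/8 = 12.5%, Plan X 2/9 = 22.2% → Plan X
Affiliate: the Basic plan 289/380 = 76.1%, Plan X 249/291 = 85.6% → Plan X
Overall: the Basic plan 359/510 = 70.4%, Plan X 293/368 = 79.6% → Plan X
Plan X wins overall and in every signup group — no reversal.

No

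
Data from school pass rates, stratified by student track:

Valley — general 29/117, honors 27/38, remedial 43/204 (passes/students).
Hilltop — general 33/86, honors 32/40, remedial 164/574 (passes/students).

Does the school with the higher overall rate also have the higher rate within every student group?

Yes

General: Valley 29/117 = 24.8%, Hilltop 33/86 = 38.4% → Hilltop
Honors: Valley 27/38 = 71.1%, Hilltop 32/40 = 80.0% → Hilltop
Remedial: Valley 43/204 = 21.1%, Hilltop 164/574 = 28.6% → Hilltop
Overall: Valley 99/359 = 27.6%, Hilltop 229/700 = 32.7% → Hilltop
Hilltop wins overall and in every student group — no reversal.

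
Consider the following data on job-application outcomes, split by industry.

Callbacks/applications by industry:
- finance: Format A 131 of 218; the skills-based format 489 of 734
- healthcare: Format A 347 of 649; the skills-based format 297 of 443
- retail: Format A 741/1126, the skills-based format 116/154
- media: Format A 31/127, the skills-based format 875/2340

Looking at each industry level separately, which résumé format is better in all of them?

the skills-based format

Finance: Format A 131/218 = 60.1%, the skills-based format 489/734 = 66.6% → the skills-based format
Healthcare: Format A 347/649 = 53.5%, the skills-based format 297/443 = 67.0% → the skills-based format
Retail: Format A 741/1126 = 65.8%, the skills-based format 116/154 = 75.3% → the skills-based format
Media: Format A 31/127 = 24.4%, the skills-based format 875/2340 = 37.4% → the skills-based format
The skills-based format has the higher rate in all 4 groups.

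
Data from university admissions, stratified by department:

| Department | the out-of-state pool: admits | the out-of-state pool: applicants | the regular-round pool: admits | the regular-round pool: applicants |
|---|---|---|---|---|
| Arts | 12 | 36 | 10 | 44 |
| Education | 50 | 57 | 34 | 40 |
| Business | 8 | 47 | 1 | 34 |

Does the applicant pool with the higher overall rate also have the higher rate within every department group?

Arts: the out-of-state pool 12/36 = 33.3%, the regular-round pool 10/44 = 22.7% → the out-of-state pool
Education: the out-of-state pool 50/57 = 87.7%, the regular-round pool 34/40 = 85.0% → the out-of-state pool
Business: the out-of-state pool 8/47 = 17.0%, the regular-round pool 1/34 = 2.9% → the out-of-state pool
Overall: the out-of-state pool 70/140 = 50.0%, the regular-round pool 45/118 = 38.1% → the out-of-state pool
The out-of-state pool wins overall and in every department group — no reversal.

Yes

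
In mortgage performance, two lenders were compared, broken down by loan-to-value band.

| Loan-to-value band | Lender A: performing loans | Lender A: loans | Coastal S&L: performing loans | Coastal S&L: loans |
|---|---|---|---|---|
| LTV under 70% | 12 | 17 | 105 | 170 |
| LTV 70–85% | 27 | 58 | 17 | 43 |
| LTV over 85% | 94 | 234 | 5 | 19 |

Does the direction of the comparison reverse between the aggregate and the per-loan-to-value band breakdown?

Yes

LTV under 70%: Lender A 12/17 = 70.6%, Coastal S&L 105/170 = 61.8% → Lender A
LTV 70–85%: Lender A 27/58 = 46.6%, Coastal S&L 17/43 = 39.5% → Lender A
LTV over 85%: Lender A 94/234 = 40.2%, Coastal S&L 5/19 = 26.3% → Lender A
Overall: Lender A 133/309 = 43.0%, Coastal S&L 127/232 = 54.7% → Coastal S&L
Lender A wins each loan-to-value group but Coastal S&L wins overall — the comparison reverses. Lender A's loans skew toward LTV over 85%, which has a lower base rate.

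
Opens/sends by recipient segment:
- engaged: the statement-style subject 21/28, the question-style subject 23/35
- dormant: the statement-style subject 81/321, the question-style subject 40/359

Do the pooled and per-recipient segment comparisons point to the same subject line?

Engaged: the statement-style subject 21/28 = 75.0%, the question-style subject 23/35 = 65.7% → the statement-style subject
Dormant: the statement-style subject 81/321 = 25.2%, the question-style subject 40/359 = 11.1% → the statement-style subject
Overall: the statement-style subject 102/349 = 29.2%, the question-style subject 63/394 = 16.0% → the statement-style subject
The statement-style subject wins overall and in every recipient group — no reversal.

Yes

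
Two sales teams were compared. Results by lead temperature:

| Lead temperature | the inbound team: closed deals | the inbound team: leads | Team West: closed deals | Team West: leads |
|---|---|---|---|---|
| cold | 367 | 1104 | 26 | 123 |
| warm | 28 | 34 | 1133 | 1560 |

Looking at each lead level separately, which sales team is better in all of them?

Cold: the inbound team 367/1104 = 33.2%, Team West 26/123 = 21.1% → the inbound team
Warm: the inbound team 28/34 = 82.4%, Team West 1133/1560 = 72.6% → the inbound team
The inbound team has the higher rate in both groups.

the inbound team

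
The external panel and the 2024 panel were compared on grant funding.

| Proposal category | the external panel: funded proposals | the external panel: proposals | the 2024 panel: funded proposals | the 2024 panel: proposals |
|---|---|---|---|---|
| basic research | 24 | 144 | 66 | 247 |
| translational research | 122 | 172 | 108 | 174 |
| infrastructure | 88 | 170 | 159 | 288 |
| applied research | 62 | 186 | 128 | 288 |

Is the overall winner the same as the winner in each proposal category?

No

Basic research: the external panel 24/144 = 16.7%, the 2024 panel 66/247 = 26.7% → the 2024 panel
Translational research: the external panel 122/172 = 70.9%, the 2024 panel 108/174 = 62.1% → the external panel
Infrastructure: the external panel 88/170 = 51.8%, the 2024 panel 159/288 = 55.2% → the 2024 panel
Applied research: the external panel 62/186 = 33.3%, the 2024 panel 128/288 = 44.4% → the 2024 panel
Overall: the external panel 296/672 = 44.0%, the 2024 panel 461/997 = 46.2% → the 2024 panel
Neither sweeps: the external panel wins 1 of 4 groups, the 2024 panel wins 3. The 2024 panel wins overall but not every group — no Simpson reversal.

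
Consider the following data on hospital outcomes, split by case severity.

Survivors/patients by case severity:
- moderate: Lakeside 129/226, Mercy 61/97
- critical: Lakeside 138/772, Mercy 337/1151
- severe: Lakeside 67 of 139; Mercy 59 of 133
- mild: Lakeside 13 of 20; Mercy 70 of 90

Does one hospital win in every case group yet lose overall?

Moderate: Lakeside 129/226 = 57.1%, Mercy 61/97 = 62.9% → Mercy
Critical: Lakeside 138/772 = 17.9%, Mercy 337/1151 = 29.3% → Mercy
Severe: Lakeside 67/139 = 48.2%, Mercy 59/133 = 44.4% → Lakeside
Mild: Lakeside 13/20 = 65.0%, Mercy 70/90 = 77.8% → Mercy
Overall: Lakeside 347/1157 = 30.0%, Mercy 527/1471 = 35.8% → Mercy
Neither sweeps: Lakeside wins 1 of 4 groups, Mercy wins 3. Mercy wins overall but not every group — no Simpson reversal.

No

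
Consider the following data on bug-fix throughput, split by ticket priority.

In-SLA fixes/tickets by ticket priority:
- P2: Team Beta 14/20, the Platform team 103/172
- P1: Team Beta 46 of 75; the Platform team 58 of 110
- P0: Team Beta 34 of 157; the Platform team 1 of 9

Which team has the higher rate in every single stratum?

P2: Team Beta 14/20 = 70.0%, the Platform team 103/172 = 59.9% → Team Beta
P1: Team Beta 46/75 = 61.3%, the Platform team 58/110 = 52.7% → Team Beta
P0: Team Beta 34/157 = 21.7%, the Platform team 1/9 = 11.1% → Team Beta
Team Beta has the higher rate in all 3 groups.

Team Beta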